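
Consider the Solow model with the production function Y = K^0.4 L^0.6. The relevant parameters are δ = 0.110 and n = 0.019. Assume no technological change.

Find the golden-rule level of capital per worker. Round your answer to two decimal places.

The golden rule sets f'(k) = n + δ, i.e. α·k^(α−1) = n + δ.
So k^(1−α) = α / (n + δ) = 0.4 / 0.129 = 3.1008.
k_gold = 3.1008^(1/0.6) ≈ 6.5936

k_gold ≈ 6.59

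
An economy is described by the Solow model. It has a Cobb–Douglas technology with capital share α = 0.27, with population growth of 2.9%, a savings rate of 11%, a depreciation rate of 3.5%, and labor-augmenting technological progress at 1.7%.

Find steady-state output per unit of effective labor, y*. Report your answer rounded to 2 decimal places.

y* ≈ 1.12

At the steady state, Δk = 0, so s·k^α = (n + g + δ)·k.
Dividing both sides by k: k^(1−α) = s / (n + g + δ).
k^0.73 = 0.11 / (0.029 + 0.017 + 0.035) = 0.11 / 0.081 = 1.3580
k* = 1.3580^(1/0.73) ≈ 1.5207
y* = (k*)^α = 1.5207^0.27 ≈ 1.1198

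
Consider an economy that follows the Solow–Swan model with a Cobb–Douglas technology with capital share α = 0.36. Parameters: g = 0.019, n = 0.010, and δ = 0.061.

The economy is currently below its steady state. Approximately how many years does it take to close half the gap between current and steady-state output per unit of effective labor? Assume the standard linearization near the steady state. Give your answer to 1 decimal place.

Near the steady state the convergence rate is λ = (1 − α)(n + g + δ).
λ = (1 − 0.36) × 0.090 = 0.64 × 0.090 = 0.0576
Half-life = ln 2 / λ = 0.6931 / 0.0576 ≈ 12.03 years

about 12.0 years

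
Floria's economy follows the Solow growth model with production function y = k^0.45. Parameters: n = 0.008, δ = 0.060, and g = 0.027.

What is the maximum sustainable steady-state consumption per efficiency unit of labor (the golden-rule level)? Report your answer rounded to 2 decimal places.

c_gold ≈ 1.96

At the golden rule, f'(k) = n + g + δ, so α·k^(α−1) = n + g + δ and k_gold = (α/(n + g + δ))^(1/(1−α)).
k_gold = (0.45/0.095)^(1/0.55) = 4.7368^1.8182 ≈ 16.9109
c_gold = f(k_gold) − (n + g + δ)·k_gold = 3.5701 − 0.095×16.9109 ≈ 1.9636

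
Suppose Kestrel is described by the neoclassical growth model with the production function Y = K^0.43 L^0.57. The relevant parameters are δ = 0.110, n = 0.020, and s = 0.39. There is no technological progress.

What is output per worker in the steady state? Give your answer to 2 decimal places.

Steady state requires s·f(k) = (n + δ)·k, i.e. s·k^α = (n + δ)·k.
Dividing both sides by k: k^(1−α) = s / (n + δ).
k^0.57 = 0.39 / (0.020 + 0.110) = 0.39 / 0.130 = 3.0000
k* = 3.0000^(1/0.57) ≈ 6.8716
y* = (k*)^α = 6.8716^0.43 ≈ 2.2905

y* = 2.29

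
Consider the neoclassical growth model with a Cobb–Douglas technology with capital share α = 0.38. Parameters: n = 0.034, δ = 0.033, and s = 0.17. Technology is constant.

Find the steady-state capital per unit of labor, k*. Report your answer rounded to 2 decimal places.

k* = 4.49

Steady state requires s·f(k) = (n + δ)·k, i.e. s·k^α = (n + δ)·k.
Dividing both sides by k: k^(1−α) = s / (n + δ).
k^0.62 = 0.17 / (0.034 + 0.033) = 0.17 / 0.067 = 2.5373
k* = 2.5373^(1/0.62) ≈ 4.4897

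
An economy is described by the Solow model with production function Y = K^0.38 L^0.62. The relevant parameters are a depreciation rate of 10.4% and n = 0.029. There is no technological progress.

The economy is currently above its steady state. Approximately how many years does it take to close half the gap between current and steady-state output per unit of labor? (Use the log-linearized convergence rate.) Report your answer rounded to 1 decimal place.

Near the steady state the convergence rate is λ = (1 − α)(n + δ).
λ = (1 − 0.38) × 0.133 = 0.62 × 0.133 = 0.08246
Half-life = ln 2 / λ = 0.6931 / 0.08246 ≈ 8.41 years

about 8.4 years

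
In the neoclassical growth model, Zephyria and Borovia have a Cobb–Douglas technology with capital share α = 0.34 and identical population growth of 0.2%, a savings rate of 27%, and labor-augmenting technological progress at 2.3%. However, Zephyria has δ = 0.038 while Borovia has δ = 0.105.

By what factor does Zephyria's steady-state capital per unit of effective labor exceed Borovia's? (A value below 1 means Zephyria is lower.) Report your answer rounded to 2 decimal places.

Steady-state k* = [s/(n + g + δ)]^(1/(1−α)), so the ratio is [ (s_Z/(n + g + δ)_Z) / (s_B/(n + g + δ)_B) ]^1.5152.
s_Z/(n + g + δ)_Z = 0.27/0.063 = 4.2857; s_B/(n + g + δ)_B = 0.27/0.130 = 2.0769.
Ratio = (4.2857/2.0769)^1.5152 = 2.0635^1.5152 ≈ 2.9970

ratio ≈ 3.00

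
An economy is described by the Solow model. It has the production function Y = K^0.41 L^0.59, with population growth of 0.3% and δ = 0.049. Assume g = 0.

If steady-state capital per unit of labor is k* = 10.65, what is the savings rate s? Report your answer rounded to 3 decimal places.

In steady state, investment equals break-even investment: s·k^α = (n + δ)·k.
So s / (n + δ) = (k*)^(1−α) = 10.65^0.59 = 4.0377.
Therefore s = 4.0377 × (n + δ) = 4.0377 × 0.052 = 0.2100.

s ≈ 0.210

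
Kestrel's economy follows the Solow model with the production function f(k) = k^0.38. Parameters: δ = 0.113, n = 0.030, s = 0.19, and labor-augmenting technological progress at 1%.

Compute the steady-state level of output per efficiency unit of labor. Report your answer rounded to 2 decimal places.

Steady state requires s·f(k) = (n + g + δ)·k, i.e. s·k^α = (n + g + δ)·k.
Dividing both sides by k: k^(1−α) = s / (n + g + δ).
k^0.62 = 0.19 / (0.030 + 0.010 + 0.113) = 0.19 / 0.153 = 1.2418
k* = 1.2418^(1/0.62) ≈ 1.4181
y* = (k*)^α = 1.4181^0.38 ≈ 1.1420

y* ≈ 1.14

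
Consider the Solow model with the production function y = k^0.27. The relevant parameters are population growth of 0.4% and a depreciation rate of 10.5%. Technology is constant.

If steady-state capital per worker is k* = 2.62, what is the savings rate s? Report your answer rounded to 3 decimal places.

In steady state, investment equals break-even investment: s·k^α = (n + δ)·k.
So s / (n + δ) = (k*)^(1−α) = 2.62^0.73 = 2.0200.
Therefore s = 2.0200 × (n + δ) = 2.0200 × 0.109 = 0.2202.

s ≈ 0.220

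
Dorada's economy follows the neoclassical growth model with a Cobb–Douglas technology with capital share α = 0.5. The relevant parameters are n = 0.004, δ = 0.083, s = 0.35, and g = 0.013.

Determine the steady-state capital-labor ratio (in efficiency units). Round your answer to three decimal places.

k* = 12.250

In steady state, investment equals break-even investment: s·k^α = (n + g + δ)·k.
Rearranging, k^(1−α) = s / (n + g + δ).
k^0.5 = 0.35 / (0.004 + 0.013 + 0.083) = 0.35 / 0.100 = 3.5000
k* = 3.5000^(1/0.5) ≈ 12.2500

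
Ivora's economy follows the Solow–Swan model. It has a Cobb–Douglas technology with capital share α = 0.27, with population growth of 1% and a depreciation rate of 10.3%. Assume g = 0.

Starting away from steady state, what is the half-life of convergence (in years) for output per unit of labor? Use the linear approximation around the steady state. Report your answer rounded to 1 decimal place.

half-life ≈ 8.4 years

Near the steady state the convergence rate is λ = (1 − α)(n + δ).
λ = (1 − 0.27) × 0.113 = 0.73 × 0.113 = 0.08249
Half-life = ln 2 / λ = 0.6931 / 0.08249 ≈ 8.40 years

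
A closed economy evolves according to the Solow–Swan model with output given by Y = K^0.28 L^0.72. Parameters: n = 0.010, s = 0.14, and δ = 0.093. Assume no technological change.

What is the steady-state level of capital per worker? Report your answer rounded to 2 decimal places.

At the steady state, Δk = 0, so s·k^α = (n + δ)·k.
Dividing both sides by k: k^(1−α) = s / (n + δ).
k^0.72 = 0.14 / (0.010 + 0.093) = 0.14 / 0.103 = 1.3592
k* = 1.3592^(1/0.72) ≈ 1.5315

k* ≈ 1.53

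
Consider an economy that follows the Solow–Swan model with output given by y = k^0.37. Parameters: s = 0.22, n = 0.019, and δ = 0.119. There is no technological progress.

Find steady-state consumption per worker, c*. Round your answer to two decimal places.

Steady state requires s·f(k) = (n + δ)·k, i.e. s·k^α = (n + δ)·k.
Dividing both sides by k: k^(1−α) = s / (n + δ).
k^0.63 = 0.22 / (0.019 + 0.119) = 0.22 / 0.138 = 1.5942
k* = 1.5942^(1/0.63) ≈ 2.0965
y* = (k*)^α = 2.0965^0.37 ≈ 1.3151
c* = (1 − s)·y* = (1 − 0.22) × 1.3151 ≈ 1.0258

c* ≈ 1.03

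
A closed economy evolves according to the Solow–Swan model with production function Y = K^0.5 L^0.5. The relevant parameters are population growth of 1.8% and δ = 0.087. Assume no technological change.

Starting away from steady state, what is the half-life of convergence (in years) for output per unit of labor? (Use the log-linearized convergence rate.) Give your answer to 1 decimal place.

half-life ≈ 13.2 years

Near the steady state the convergence rate is λ = (1 − α)(n + δ).
λ = (1 − 0.5) × 0.105 = 0.5 × 0.105 = 0.0525
Half-life = ln 2 / λ = 0.6931 / 0.0525 ≈ 13.20 years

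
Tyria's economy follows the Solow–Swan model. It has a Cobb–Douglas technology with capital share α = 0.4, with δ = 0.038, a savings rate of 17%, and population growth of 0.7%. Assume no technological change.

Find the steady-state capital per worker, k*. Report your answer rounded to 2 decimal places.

k* ≈ 9.16

Steady state requires s·f(k) = (n + δ)·k, i.e. s·k^α = (n + δ)·k.
Dividing both sides by k: k^(1−α) = s / (n + δ).
k^0.6 = 0.17 / (0.007 + 0.038) = 0.17 / 0.045 = 3.7778
k* = 3.7778^(1/0.6) ≈ 9.1636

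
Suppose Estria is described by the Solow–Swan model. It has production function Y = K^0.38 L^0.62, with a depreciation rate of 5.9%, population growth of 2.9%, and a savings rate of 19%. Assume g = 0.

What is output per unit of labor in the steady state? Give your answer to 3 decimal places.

y* = 1.603

At the steady state, Δk = 0, so s·k^α = (n + δ)·k.
Dividing both sides by k: k^(1−α) = s / (n + δ).
k^0.62 = 0.19 / (0.029 + 0.059) = 0.19 / 0.088 = 2.1591
k* = 2.1591^(1/0.62) ≈ 3.4606
y* = (k*)^α = 3.4606^0.38 ≈ 1.6028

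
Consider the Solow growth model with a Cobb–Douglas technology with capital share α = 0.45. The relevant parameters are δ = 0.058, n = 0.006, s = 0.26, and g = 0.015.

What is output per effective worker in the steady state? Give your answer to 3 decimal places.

y* = 2.650

In steady state, investment equals break-even investment: s·k^α = (n + g + δ)·k.
Dividing both sides by k: k^(1−α) = s / (n + g + δ).
k^0.55 = 0.26 / (0.006 + 0.015 + 0.058) = 0.26 / 0.079 = 3.2911
k* = 3.2911^(1/0.55) ≈ 8.7221
y* = (k*)^α = 8.7221^0.45 ≈ 2.6502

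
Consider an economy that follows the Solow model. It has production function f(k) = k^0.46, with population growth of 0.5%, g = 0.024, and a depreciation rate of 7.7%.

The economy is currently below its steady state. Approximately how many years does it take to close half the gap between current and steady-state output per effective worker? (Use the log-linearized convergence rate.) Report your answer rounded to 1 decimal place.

Near the steady state the convergence rate is λ = (1 − α)(n + g + δ).
λ = (1 − 0.46) × 0.106 = 0.54 × 0.106 = 0.05724
Half-life = ln 2 / λ = 0.6931 / 0.05724 ≈ 12.11 years

about 12.1 years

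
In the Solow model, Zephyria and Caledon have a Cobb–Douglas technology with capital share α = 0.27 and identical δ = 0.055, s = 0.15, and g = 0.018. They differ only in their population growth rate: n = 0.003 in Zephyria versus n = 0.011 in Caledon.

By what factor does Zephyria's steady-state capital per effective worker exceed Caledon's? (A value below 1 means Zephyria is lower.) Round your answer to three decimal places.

ratio ≈ 1.147

Steady-state k* = [s/(n + g + δ)]^(1/(1−α)), so the ratio is [ (s_Z/(n + g + δ)_Z) / (s_C/(n + g + δ)_C) ]^1.3699.
s_Z/(n + g + δ)_Z = 0.15/0.076 = 1.9737; s_C/(n + g + δ)_C = 0.15/0.084 = 1.7857.
Ratio = (1.9737/1.7857)^1.3699 = 1.1053^1.3699 ≈ 1.1470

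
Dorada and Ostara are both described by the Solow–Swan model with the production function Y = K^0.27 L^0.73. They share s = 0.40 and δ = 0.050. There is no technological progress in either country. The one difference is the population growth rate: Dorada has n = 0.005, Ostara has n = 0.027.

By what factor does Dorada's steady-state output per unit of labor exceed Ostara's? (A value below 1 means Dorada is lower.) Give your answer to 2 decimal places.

Steady-state y* = [s/(n + δ)]^(α/(1−α)), so the ratio is [ (s_D/(n + δ)_D) / (s_O/(n + δ)_O) ]^0.3699.
s_D/(n + δ)_D = 0.40/0.055 = 7.2727; s_O/(n + δ)_O = 0.40/0.077 = 5.1948.
Ratio = (7.2727/5.1948)^0.3699 = 1.4000^0.3699 ≈ 1.1325

ratio ≈ 1.13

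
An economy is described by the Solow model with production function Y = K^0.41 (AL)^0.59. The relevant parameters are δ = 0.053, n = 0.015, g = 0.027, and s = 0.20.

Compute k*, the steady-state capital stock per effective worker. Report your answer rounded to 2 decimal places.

Steady state requires s·f(k) = (n + g + δ)·k, i.e. s·k^α = (n + g + δ)·k.
Dividing both sides by k: k^(1−α) = s / (n + g + δ).
k^0.59 = 0.20 / (0.015 + 0.027 + 0.053) = 0.20 / 0.095 = 2.1053
k* = 2.1053^(1/0.59) ≈ 3.5317

k* ≈ 3.53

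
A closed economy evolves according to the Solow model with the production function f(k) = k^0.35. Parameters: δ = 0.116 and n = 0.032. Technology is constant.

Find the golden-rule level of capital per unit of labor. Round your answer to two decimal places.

The golden rule sets f'(k) = n + δ, i.e. α·k^(α−1) = n + δ.
So k^(1−α) = α / (n + δ) = 0.35 / 0.148 = 2.3649.
k_gold = 2.3649^(1/0.65) ≈ 3.7592

k_gold ≈ 3.76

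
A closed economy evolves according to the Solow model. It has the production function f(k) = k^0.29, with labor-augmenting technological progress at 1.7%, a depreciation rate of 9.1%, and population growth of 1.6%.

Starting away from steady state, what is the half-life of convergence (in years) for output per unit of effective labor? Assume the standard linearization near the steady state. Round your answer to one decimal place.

Near the steady state the convergence rate is λ = (1 − α)(n + g + δ).
λ = (1 − 0.29) × 0.124 = 0.71 × 0.124 = 0.08804
Half-life = ln 2 / λ = 0.6931 / 0.08804 ≈ 7.87 years

t_½ ≈ 7.9 years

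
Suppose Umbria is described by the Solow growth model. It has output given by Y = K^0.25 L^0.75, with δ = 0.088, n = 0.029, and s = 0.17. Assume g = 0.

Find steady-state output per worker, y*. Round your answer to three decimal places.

At the steady state, Δk = 0, so s·k^α = (n + δ)·k.
Dividing both sides by k: k^(1−α) = s / (n + δ).
k^0.75 = 0.17 / (0.029 + 0.088) = 0.17 / 0.117 = 1.4530
k* = 1.4530^(1/0.75) ≈ 1.6457
y* = (k*)^α = 1.6457^0.25 ≈ 1.1326

y* ≈ 1.133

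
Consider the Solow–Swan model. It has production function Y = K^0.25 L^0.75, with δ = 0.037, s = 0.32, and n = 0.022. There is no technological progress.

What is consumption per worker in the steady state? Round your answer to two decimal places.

At the steady state, Δk = 0, so s·k^α = (n + δ)·k.
Rearranging, k^(1−α) = s / (n + δ).
k^0.75 = 0.32 / (0.022 + 0.037) = 0.32 / 0.059 = 5.4237
k* = 5.4237^(1/0.75) ≈ 9.5293
y* = (k*)^α = 9.5293^0.25 ≈ 1.7570
c* = (1 − s)·y* = (1 − 0.32) × 1.7570 ≈ 1.1948

c* = 1.19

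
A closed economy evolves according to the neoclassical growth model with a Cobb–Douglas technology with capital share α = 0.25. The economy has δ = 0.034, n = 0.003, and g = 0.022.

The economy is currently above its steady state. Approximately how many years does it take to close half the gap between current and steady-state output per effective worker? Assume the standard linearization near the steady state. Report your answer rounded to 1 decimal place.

t_½ ≈ 15.7 years

Near the steady state the convergence rate is λ = (1 − α)(n + g + δ).
λ = (1 − 0.25) × 0.059 = 0.75 × 0.059 = 0.04425
Half-life = ln 2 / λ = 0.6931 / 0.04425 ≈ 15.66 years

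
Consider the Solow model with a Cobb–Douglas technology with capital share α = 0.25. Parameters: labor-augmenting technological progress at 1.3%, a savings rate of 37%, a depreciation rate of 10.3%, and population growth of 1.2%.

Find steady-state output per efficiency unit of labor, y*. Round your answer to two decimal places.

y* = 1.42

Steady state requires s·f(k) = (n + g + δ)·k, i.e. s·k^α = (n + g + δ)·k.
Dividing both sides by k: k^(1−α) = s / (n + g + δ).
k^0.75 = 0.37 / (0.012 + 0.013 + 0.103) = 0.37 / 0.128 = 2.8906
k* = 2.8906^(1/0.75) ≈ 4.1177
y* = (k*)^α = 4.1177^0.25 ≈ 1.4245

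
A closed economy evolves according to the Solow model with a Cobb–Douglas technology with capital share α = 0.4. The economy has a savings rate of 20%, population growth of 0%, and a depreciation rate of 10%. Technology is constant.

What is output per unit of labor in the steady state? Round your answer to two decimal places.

y* ≈ 1.59

At the steady state, Δk = 0, so s·k^α = (n + δ)·k.
Rearranging, k^(1−α) = s / (n + δ).
k^0.6 = 0.20 / (0.000 + 0.100) = 0.20 / 0.100 = 2.0000
k* = 2.0000^(1/0.6) ≈ 3.1748
y* = (k*)^α = 3.1748^0.4 ≈ 1.5874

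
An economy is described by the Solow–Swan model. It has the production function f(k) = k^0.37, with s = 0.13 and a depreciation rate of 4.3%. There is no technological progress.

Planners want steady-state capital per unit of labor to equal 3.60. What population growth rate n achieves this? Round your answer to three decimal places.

At the steady state, Δk = 0, so s·k^α = (n + δ)·k.
So s / (n + δ) = (k*)^(1−α) = 3.60^0.63 = 2.2411.
Therefore n + δ = s / 2.2411 = 0.13 / 2.2411 = 0.0580, so n = 0.0580 − 0.043 = 0.0150.

n ≈ 0.015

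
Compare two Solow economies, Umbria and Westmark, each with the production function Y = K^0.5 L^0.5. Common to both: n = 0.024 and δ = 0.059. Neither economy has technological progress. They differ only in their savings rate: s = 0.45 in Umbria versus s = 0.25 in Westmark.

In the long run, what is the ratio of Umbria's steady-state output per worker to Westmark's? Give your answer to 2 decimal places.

y*_U / y*_W ≈ 1.80

Steady-state y* = [s/(n + δ)]^(α/(1−α)), so the ratio is [ (s_U/(n + δ)_U) / (s_W/(n + δ)_W) ]^1.
s_U/(n + δ)_U = 0.45/0.083 = 5.4217; s_W/(n + δ)_W = 0.25/0.083 = 3.0120.
Ratio = (5.4217/3.0120)^1 = 1.8000^1 ≈ 1.8000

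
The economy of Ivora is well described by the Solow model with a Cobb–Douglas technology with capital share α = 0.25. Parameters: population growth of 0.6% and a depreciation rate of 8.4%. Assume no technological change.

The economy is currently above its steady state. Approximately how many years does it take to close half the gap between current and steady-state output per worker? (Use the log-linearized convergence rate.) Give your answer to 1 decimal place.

t_½ ≈ 10.3 years

Near the steady state the convergence rate is λ = (1 − α)(n + δ).
λ = (1 − 0.25) × 0.090 = 0.75 × 0.090 = 0.0675
Half-life = ln 2 / λ = 0.6931 / 0.0675 ≈ 10.27 years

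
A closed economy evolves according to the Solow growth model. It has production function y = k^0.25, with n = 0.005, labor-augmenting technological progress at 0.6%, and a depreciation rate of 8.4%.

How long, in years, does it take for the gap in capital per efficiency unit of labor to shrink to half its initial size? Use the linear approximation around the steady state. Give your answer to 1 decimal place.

half-life ≈ 9.7 years

Near the steady state the convergence rate is λ = (1 − α)(n + g + δ).
λ = (1 − 0.25) × 0.095 = 0.75 × 0.095 = 0.07125
Half-life = ln 2 / λ = 0.6931 / 0.07125 ≈ 9.73 years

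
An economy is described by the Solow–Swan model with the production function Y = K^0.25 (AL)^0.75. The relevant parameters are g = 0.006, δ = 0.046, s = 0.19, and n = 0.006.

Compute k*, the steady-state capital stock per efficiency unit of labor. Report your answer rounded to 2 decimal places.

k* = 4.87

At the steady state, Δk = 0, so s·k^α = (n + g + δ)·k.
Rearranging, k^(1−α) = s / (n + g + δ).
k^0.75 = 0.19 / (0.006 + 0.006 + 0.046) = 0.19 / 0.058 = 3.2759
k* = 3.2759^(1/0.75) ≈ 4.8653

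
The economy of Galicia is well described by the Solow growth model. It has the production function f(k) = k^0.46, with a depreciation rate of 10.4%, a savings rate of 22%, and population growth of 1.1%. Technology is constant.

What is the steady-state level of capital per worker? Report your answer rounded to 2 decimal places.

k* = 3.32

At the steady state, Δk = 0, so s·k^α = (n + δ)·k.
Rearranging, k^(1−α) = s / (n + δ).
k^0.54 = 0.22 / (0.011 + 0.104) = 0.22 / 0.115 = 1.9130
k* = 1.9130^(1/0.54) ≈ 3.3243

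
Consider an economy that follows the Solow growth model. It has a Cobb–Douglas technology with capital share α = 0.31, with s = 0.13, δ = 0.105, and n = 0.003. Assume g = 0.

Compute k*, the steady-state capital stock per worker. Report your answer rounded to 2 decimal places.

k* ≈ 1.31

Steady state requires s·f(k) = (n + δ)·k, i.e. s·k^α = (n + δ)·k.
Dividing both sides by k: k^(1−α) = s / (n + δ).
k^0.69 = 0.13 / (0.003 + 0.105) = 0.13 / 0.108 = 1.2037
k* = 1.2037^(1/0.69) ≈ 1.3083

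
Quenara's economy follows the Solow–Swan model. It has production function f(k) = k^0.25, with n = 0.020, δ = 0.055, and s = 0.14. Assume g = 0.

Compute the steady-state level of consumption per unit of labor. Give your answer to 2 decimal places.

Steady state requires s·f(k) = (n + δ)·k, i.e. s·k^α = (n + δ)·k.
Rearranging, k^(1−α) = s / (n + δ).
k^0.75 = 0.14 / (0.020 + 0.055) = 0.14 / 0.075 = 1.8667
k* = 1.8667^(1/0.75) ≈ 2.2984
y* = (k*)^α = 2.2984^0.25 ≈ 1.2313
c* = (1 − s)·y* = (1 − 0.14) × 1.2313 ≈ 1.0589

c* ≈ 1.06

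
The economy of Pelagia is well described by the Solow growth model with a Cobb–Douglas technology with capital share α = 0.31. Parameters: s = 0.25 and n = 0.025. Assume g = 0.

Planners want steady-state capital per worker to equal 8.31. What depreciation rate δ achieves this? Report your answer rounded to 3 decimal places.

δ ≈ 0.033

At the steady state, Δk = 0, so s·k^α = (n + δ)·k.
So s / (n + δ) = (k*)^(1−α) = 8.31^0.69 = 4.3105.
Therefore n + δ = s / 4.3105 = 0.25 / 4.3105 = 0.0580, so δ = 0.0580 − 0.025 = 0.0330.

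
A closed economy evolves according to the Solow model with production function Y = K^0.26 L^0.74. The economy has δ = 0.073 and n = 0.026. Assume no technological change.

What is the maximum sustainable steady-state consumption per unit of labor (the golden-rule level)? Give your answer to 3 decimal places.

At the golden rule, f'(k) = n + δ, so α·k^(α−1) = n + δ and k_gold = (α/(n + δ))^(1/(1−α)).
k_gold = (0.26/0.099)^(1/0.74) = 2.6263^1.3514 ≈ 3.6872
c_gold = f(k_gold) − (n + δ)·k_gold = 1.4039 − 0.099×3.6872 ≈ 1.0389

c_gold ≈ 1.039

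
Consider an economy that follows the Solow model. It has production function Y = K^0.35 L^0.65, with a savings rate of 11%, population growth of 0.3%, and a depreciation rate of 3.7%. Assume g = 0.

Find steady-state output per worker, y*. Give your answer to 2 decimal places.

y* = 1.72

At the steady state, Δk = 0, so s·k^α = (n + δ)·k.
Dividing both sides by k: k^(1−α) = s / (n + δ).
k^0.65 = 0.11 / (0.003 + 0.037) = 0.11 / 0.040 = 2.7500
k* = 2.7500^(1/0.65) ≈ 4.7413
y* = (k*)^α = 4.7413^0.35 ≈ 1.7241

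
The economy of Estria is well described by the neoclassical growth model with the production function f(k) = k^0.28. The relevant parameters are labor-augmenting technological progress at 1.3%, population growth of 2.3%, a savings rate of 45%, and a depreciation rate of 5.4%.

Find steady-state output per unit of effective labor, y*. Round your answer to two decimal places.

At the steady state, Δk = 0, so s·k^α = (n + g + δ)·k.
Rearranging, k^(1−α) = s / (n + g + δ).
k^0.72 = 0.45 / (0.023 + 0.013 + 0.054) = 0.45 / 0.090 = 5.0000
k* = 5.0000^(1/0.72) ≈ 9.3496
y* = (k*)^α = 9.3496^0.28 ≈ 1.8699

y* = 1.87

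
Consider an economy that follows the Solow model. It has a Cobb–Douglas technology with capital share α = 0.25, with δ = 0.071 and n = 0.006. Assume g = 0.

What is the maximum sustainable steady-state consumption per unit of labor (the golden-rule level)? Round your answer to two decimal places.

c_gold ≈ 1.11

At the golden rule, f'(k) = n + δ, so α·k^(α−1) = n + δ and k_gold = (α/(n + δ))^(1/(1−α)).
k_gold = (0.25/0.077)^(1/0.75) = 3.2468^1.3333 ≈ 4.8075
c_gold = f(k_gold) − (n + δ)·k_gold = 1.4807 − 0.077×4.8075 ≈ 1.1105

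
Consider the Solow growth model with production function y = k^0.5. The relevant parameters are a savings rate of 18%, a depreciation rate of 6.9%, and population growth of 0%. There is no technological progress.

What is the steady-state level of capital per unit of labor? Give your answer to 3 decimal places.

k* ≈ 6.805

At the steady state, Δk = 0, so s·k^α = (n + δ)·k.
Dividing both sides by k: k^(1−α) = s / (n + δ).
k^0.5 = 0.18 / (0.000 + 0.069) = 0.18 / 0.069 = 2.6087
k* = 2.6087^(1/0.5) ≈ 6.8053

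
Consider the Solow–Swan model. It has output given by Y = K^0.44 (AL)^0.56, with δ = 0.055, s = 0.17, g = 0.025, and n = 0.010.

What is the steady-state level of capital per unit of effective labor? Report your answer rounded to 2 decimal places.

k* = 3.11

In steady state, investment equals break-even investment: s·k^α = (n + g + δ)·k.
Rearranging, k^(1−α) = s / (n + g + δ).
k^0.56 = 0.17 / (0.010 + 0.025 + 0.055) = 0.17 / 0.090 = 1.8889
k* = 1.8889^(1/0.56) ≈ 3.1134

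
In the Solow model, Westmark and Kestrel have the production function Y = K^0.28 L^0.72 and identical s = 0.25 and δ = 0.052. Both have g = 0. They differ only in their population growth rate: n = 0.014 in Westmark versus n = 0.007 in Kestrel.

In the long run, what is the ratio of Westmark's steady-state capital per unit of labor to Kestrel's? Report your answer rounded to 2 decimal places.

Steady-state k* = [s/(n + δ)]^(1/(1−α)), so the ratio is [ (s_W/(n + δ)_W) / (s_K/(n + δ)_K) ]^1.3889.
s_W/(n + δ)_W = 0.25/0.066 = 3.7879; s_K/(n + δ)_K = 0.25/0.059 = 4.2373.
Ratio = (3.7879/4.2373)^1.3889 = 0.8939^1.3889 ≈ 0.8557

ratio ≈ 0.86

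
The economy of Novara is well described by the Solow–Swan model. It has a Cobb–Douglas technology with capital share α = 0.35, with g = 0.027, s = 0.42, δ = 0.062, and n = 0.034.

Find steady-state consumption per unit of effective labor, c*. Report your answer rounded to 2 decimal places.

At the steady state, Δk = 0, so s·k^α = (n + g + δ)·k.
Dividing both sides by k: k^(1−α) = s / (n + g + δ).
k^0.65 = 0.42 / (0.034 + 0.027 + 0.062) = 0.42 / 0.123 = 3.4146
k* = 3.4146^(1/0.65) ≈ 6.6149
y* = (k*)^α = 6.6149^0.35 ≈ 1.9372
c* = (1 − s)·y* = (1 − 0.42) × 1.9372 ≈ 1.1236

c* = 1.12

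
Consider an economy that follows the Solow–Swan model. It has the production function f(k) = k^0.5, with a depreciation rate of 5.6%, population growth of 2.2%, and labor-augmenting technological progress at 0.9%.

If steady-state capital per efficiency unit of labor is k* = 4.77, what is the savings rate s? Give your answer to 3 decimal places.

At the steady state, Δk = 0, so s·k^α = (n + g + δ)·k.
So s / (n + g + δ) = (k*)^(1−α) = 4.77^0.5 = 2.1840.
Therefore s = 2.1840 × (n + g + δ) = 2.1840 × 0.087 = 0.1900.

s ≈ 0.190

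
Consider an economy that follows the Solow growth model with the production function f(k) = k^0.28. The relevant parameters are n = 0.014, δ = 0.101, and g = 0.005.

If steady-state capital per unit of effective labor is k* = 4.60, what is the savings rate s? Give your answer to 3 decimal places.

In steady state, investment equals break-even investment: s·k^α = (n + g + δ)·k.
So s / (n + g + δ) = (k*)^(1−α) = 4.60^0.72 = 3.0004.
Therefore s = 3.0004 × (n + g + δ) = 3.0004 × 0.120 = 0.3600.

s ≈ 0.360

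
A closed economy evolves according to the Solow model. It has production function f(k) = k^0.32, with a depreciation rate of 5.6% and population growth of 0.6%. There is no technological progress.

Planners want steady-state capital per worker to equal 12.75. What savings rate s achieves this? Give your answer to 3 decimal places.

At the steady state, Δk = 0, so s·k^α = (n + δ)·k.
So s / (n + δ) = (k*)^(1−α) = 12.75^0.68 = 5.6461.
Therefore s = 5.6461 × (n + δ) = 5.6461 × 0.062 = 0.3501.

s ≈ 0.350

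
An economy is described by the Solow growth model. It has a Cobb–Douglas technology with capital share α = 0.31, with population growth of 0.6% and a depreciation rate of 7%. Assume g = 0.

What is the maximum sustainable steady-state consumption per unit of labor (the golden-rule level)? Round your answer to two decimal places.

At the golden rule, f'(k) = n + δ, so α·k^(α−1) = n + δ and k_gold = (α/(n + δ))^(1/(1−α)).
k_gold = (0.31/0.076)^(1/0.69) = 4.0789^1.4493 ≈ 7.6711
c_gold = f(k_gold) − (n + δ)·k_gold = 1.8806 − 0.076×7.6711 ≈ 1.2976

c_gold ≈ 1.30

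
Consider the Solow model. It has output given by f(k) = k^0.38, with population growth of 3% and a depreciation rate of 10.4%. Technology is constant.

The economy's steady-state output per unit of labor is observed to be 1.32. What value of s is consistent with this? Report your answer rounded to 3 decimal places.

s ≈ 0.211

At the steady state, Δk = 0, so s·k^α = (n + δ)·k.
Since y* = [s/(n + δ)]^(α/(1−α)), we have s/(n + δ) = (y*)^((1−α)/α) = 1.32^1.6316 = 1.5730.
Therefore s = 1.5730 × (n + δ) = 1.5730 × 0.134 = 0.2108.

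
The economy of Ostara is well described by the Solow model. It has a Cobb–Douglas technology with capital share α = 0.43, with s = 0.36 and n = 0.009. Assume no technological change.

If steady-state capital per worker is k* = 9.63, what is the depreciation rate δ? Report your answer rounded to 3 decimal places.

δ ≈ 0.090

At the steady state, Δk = 0, so s·k^α = (n + δ)·k.
So s / (n + δ) = (k*)^(1−α) = 9.63^0.57 = 3.6364.
Therefore n + δ = s / 3.6364 = 0.36 / 3.6364 = 0.0990, so δ = 0.0990 − 0.009 = 0.0900.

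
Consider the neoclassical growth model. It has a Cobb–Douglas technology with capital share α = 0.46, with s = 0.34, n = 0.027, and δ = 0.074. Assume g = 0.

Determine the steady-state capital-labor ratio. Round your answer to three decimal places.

k* = 9.467

In steady state, investment equals break-even investment: s·k^α = (n + δ)·k.
Dividing both sides by k: k^(1−α) = s / (n + δ).
k^0.54 = 0.34 / (0.027 + 0.074) = 0.34 / 0.101 = 3.3663
k* = 3.3663^(1/0.54) ≈ 9.4669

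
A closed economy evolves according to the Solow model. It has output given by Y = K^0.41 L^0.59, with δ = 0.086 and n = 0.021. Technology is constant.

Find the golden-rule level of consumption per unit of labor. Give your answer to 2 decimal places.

At the golden rule, f'(k) = n + δ, so α·k^(α−1) = n + δ and k_gold = (α/(n + δ))^(1/(1−α)).
k_gold = (0.41/0.107)^(1/0.59) = 3.8318^1.6949 ≈ 9.7456
c_gold = f(k_gold) − (n + δ)·k_gold = 2.5434 − 0.107×9.7456 ≈ 1.5006

c_gold ≈ 1.50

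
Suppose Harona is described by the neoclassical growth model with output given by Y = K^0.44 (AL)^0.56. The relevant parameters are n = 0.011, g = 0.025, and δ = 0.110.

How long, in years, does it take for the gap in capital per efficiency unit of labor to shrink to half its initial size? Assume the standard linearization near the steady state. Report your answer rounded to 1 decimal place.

Near the steady state the convergence rate is λ = (1 − α)(n + g + δ).
λ = (1 − 0.44) × 0.146 = 0.56 × 0.146 = 0.08176
Half-life = ln 2 / λ = 0.6931 / 0.08176 ≈ 8.48 years

half-life ≈ 8.5 years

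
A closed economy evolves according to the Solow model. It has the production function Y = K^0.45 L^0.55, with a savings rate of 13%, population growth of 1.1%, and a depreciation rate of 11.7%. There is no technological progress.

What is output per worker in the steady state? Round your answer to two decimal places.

At the steady state, Δk = 0, so s·k^α = (n + δ)·k.
Dividing both sides by k: k^(1−α) = s / (n + δ).
k^0.55 = 0.13 / (0.011 + 0.117) = 0.13 / 0.128 = 1.0156
k* = 1.0156^(1/0.55) ≈ 1.0285
y* = (k*)^α = 1.0285^0.45 ≈ 1.0127

y* ≈ 1.01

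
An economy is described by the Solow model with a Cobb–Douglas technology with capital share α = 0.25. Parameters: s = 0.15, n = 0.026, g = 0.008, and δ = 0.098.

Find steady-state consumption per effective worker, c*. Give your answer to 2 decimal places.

At the steady state, Δk = 0, so s·k^α = (n + g + δ)·k.
Rearranging, k^(1−α) = s / (n + g + δ).
k^0.75 = 0.15 / (0.026 + 0.008 + 0.098) = 0.15 / 0.132 = 1.1364
k* = 1.1364^(1/0.75) ≈ 1.1859
y* = (k*)^α = 1.1859^0.25 ≈ 1.0435
c* = (1 − s)·y* = (1 − 0.15) × 1.0435 ≈ 0.8870

c* = 0.89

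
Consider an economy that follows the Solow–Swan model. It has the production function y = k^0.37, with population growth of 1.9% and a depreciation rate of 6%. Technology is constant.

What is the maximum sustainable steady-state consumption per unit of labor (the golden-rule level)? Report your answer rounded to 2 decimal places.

At the golden rule, f'(k) = n + δ, so α·k^(α−1) = n + δ and k_gold = (α/(n + δ))^(1/(1−α)).
k_gold = (0.37/0.079)^(1/0.63) = 4.6835^1.5873 ≈ 11.5984
c_gold = f(k_gold) − (n + δ)·k_gold = 2.4764 − 0.079×11.5984 ≈ 1.5601

c_gold ≈ 1.56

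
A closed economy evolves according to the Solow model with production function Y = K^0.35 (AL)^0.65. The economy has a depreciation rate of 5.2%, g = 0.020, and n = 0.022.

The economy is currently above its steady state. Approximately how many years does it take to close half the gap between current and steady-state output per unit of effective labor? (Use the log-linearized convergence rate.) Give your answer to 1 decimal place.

half-life ≈ 11.3 years

Near the steady state the convergence rate is λ = (1 − α)(n + g + δ).
λ = (1 − 0.35) × 0.094 = 0.65 × 0.094 = 0.0611
Half-life = ln 2 / λ = 0.6931 / 0.0611 ≈ 11.34 years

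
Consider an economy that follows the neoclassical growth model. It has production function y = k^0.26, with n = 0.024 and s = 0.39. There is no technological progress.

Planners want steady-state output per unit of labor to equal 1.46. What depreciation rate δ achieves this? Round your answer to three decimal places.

At the steady state, Δk = 0, so s·k^α = (n + δ)·k.
Since y* = [s/(n + δ)]^(α/(1−α)), we have s/(n + δ) = (y*)^((1−α)/α) = 1.46^2.8462 = 2.9362.
Therefore n + δ = s / 2.9362 = 0.39 / 2.9362 = 0.1328, so δ = 0.1328 − 0.024 = 0.1088.

δ ≈ 0.109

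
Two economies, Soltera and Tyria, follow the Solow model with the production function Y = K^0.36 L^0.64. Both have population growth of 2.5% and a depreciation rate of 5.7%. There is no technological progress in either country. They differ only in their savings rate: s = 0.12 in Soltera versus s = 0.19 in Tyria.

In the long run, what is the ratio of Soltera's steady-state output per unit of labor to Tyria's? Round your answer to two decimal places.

Steady-state y* = [s/(n + δ)]^(α/(1−α)), so the ratio is [ (s_S/(n + δ)_S) / (s_T/(n + δ)_T) ]^0.5625.
s_S/(n + δ)_S = 0.12/0.082 = 1.4634; s_T/(n + δ)_T = 0.19/0.082 = 2.3171.
Ratio = (1.4634/2.3171)^0.5625 = 0.6316^0.5625 ≈ 0.7722

ratio ≈ 0.77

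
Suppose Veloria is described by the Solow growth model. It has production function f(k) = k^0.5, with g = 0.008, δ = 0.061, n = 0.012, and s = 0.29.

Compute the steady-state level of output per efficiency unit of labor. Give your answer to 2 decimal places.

y* = 3.58

In steady state, investment equals break-even investment: s·k^α = (n + g + δ)·k.
Dividing both sides by k: k^(1−α) = s / (n + g + δ).
k^0.5 = 0.29 / (0.012 + 0.008 + 0.061) = 0.29 / 0.081 = 3.5802
k* = 3.5802^(1/0.5) ≈ 12.8178
y* = (k*)^α = 12.8178^0.5 ≈ 3.5802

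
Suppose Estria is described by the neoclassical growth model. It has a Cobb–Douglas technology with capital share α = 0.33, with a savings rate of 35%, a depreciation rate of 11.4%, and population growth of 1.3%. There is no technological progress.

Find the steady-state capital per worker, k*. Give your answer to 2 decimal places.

k* ≈ 4.54

Steady state requires s·f(k) = (n + δ)·k, i.e. s·k^α = (n + δ)·k.
Rearranging, k^(1−α) = s / (n + δ).
k^0.67 = 0.35 / (0.013 + 0.114) = 0.35 / 0.127 = 2.7559
k* = 2.7559^(1/0.67) ≈ 4.5406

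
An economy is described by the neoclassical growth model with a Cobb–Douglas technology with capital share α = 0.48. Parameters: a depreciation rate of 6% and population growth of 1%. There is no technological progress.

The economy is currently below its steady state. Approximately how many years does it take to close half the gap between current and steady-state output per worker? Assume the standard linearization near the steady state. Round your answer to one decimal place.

about 19.0 years

Near the steady state the convergence rate is λ = (1 − α)(n + δ).
λ = (1 − 0.48) × 0.070 = 0.52 × 0.070 = 0.0364
Half-life = ln 2 / λ = 0.6931 / 0.0364 ≈ 19.04 years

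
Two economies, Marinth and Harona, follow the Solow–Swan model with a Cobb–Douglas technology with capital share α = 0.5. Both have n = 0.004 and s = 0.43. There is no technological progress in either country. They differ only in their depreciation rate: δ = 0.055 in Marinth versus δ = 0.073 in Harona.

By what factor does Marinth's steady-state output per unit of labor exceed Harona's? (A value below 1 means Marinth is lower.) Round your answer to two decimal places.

y*_M / y*_H ≈ 1.31

Steady-state y* = [s/(n + δ)]^(α/(1−α)), so the ratio is [ (s_M/(n + δ)_M) / (s_H/(n + δ)_H) ]^1.
s_M/(n + δ)_M = 0.43/0.059 = 7.2881; s_H/(n + δ)_H = 0.43/0.077 = 5.5844.
Ratio = (7.2881/5.5844)^1 = 1.3051^1 ≈ 1.3051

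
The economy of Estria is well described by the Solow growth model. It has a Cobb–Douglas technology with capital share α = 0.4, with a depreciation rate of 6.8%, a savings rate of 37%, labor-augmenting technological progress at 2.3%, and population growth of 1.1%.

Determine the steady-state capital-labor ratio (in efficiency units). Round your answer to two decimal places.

k* = 8.56

In steady state, investment equals break-even investment: s·k^α = (n + g + δ)·k.
Rearranging, k^(1−α) = s / (n + g + δ).
k^0.6 = 0.37 / (0.011 + 0.023 + 0.068) = 0.37 / 0.102 = 3.6275
k* = 3.6275^(1/0.6) ≈ 8.5640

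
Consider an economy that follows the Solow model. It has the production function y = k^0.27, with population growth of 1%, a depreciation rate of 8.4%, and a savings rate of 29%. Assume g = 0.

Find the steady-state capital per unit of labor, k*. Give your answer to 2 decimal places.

k* ≈ 4.68

In steady state, investment equals break-even investment: s·k^α = (n + δ)·k.
Rearranging, k^(1−α) = s / (n + δ).
k^0.73 = 0.29 / (0.010 + 0.084) = 0.29 / 0.094 = 3.0851
k* = 3.0851^(1/0.73) ≈ 4.6798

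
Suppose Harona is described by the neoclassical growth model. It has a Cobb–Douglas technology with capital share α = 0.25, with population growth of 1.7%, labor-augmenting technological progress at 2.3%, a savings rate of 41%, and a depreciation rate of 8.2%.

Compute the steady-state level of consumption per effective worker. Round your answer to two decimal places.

In steady state, investment equals break-even investment: s·k^α = (n + g + δ)·k.
Rearranging, k^(1−α) = s / (n + g + δ).
k^0.75 = 0.41 / (0.017 + 0.023 + 0.082) = 0.41 / 0.122 = 3.3607
k* = 3.3607^(1/0.75) ≈ 5.0339
y* = (k*)^α = 5.0339^0.25 ≈ 1.4979
c* = (1 − s)·y* = (1 − 0.41) × 1.4979 ≈ 0.8838

c* = 0.88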